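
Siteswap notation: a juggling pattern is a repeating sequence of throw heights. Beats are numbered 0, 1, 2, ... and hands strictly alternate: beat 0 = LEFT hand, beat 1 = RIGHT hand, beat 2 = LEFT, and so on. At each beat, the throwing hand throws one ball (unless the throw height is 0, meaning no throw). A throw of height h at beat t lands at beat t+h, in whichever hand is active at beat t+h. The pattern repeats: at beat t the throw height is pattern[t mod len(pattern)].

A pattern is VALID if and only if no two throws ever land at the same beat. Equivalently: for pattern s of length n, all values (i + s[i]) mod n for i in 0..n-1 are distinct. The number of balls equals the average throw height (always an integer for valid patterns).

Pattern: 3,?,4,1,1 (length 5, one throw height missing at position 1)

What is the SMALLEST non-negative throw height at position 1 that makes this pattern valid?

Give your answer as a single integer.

i=0: (0 + 3) mod 5 = 3
i=1: s[i]=? (unknown)
i=2: (2 + 4) mod 5 = 1
i=3: (3 + 1) mod 5 = 4
i=4: (4 + 1) mod 5 = 0
Known residues: [0, 1, 3, 4]; need a permutation of 0..4, so missing residue r = 2
Need (1 + s) mod 5 = 2; smallest s = (2 - 1) mod 5 = 1

Answer: 1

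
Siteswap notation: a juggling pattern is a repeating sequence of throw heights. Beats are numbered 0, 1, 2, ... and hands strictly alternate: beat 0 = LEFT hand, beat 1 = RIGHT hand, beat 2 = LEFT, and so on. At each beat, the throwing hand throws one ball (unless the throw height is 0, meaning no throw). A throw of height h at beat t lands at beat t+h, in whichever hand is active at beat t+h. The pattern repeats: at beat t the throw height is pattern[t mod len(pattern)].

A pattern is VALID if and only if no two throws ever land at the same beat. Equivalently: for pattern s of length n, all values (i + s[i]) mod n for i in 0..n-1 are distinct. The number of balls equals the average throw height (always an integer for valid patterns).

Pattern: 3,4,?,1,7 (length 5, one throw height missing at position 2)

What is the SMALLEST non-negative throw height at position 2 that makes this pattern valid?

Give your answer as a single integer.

Answer: 0

Derivation:
i=0: (0 + 3) mod 5 = 3
i=1: (1 + 4) mod 5 = 0
i=2: s[i]=? (unknown)
i=3: (3 + 1) mod 5 = 4
i=4: (4 + 7) mod 5 = 1
Known residues: [0, 1, 3, 4]; need a permutation of 0..4, so missing residue r = 2
Need (2 + s) mod 5 = 2; smallest s = (2 - 2) mod 5 = 0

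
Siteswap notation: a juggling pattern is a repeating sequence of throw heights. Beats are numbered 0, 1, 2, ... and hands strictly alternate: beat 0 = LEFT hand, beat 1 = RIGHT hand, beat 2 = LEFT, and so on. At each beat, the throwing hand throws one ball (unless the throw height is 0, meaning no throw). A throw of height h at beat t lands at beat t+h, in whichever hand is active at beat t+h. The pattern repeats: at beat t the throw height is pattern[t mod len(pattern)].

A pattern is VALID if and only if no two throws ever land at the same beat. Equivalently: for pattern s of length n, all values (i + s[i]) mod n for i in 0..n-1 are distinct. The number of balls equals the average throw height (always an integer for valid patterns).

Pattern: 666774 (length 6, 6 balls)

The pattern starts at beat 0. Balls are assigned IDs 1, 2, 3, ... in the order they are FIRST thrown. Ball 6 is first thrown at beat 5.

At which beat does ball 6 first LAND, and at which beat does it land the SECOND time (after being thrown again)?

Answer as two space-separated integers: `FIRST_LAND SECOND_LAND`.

Beat 0 (L): throw ball1 h=6 -> lands@6:L; in-air after throw: [b1@6:L]
Beat 1 (R): throw ball2 h=6 -> lands@7:R; in-air after throw: [b1@6:L b2@7:R]
Beat 2 (L): throw ball3 h=6 -> lands@8:L; in-air after throw: [b1@6:L b2@7:R b3@8:L]
Beat 3 (R): throw ball4 h=7 -> lands@10:L; in-air after throw: [b1@6:L b2@7:R b3@8:L b4@10:L]
Beat 4 (L): throw ball5 h=7 -> lands@11:R; in-air after throw: [b1@6:L b2@7:R b3@8:L b4@10:L b5@11:R]
Beat 5 (R): throw ball6 h=4 -> lands@9:R; in-air after throw: [b1@6:L b2@7:R b3@8:L b6@9:R b4@10:L b5@11:R]
Beat 6 (L): throw ball1 h=6 -> lands@12:L; in-air after throw: [b2@7:R b3@8:L b6@9:R b4@10:L b5@11:R b1@12:L]
Beat 7 (R): throw ball2 h=6 -> lands@13:R; in-air after throw: [b3@8:L b6@9:R b4@10:L b5@11:R b1@12:L b2@13:R]
Beat 8 (L): throw ball3 h=6 -> lands@14:L; in-air after throw: [b6@9:R b4@10:L b5@11:R b1@12:L b2@13:R b3@14:L]
Beat 9 (R): throw ball6 h=7 -> lands@16:L; in-air after throw: [b4@10:L b5@11:R b1@12:L b2@13:R b3@14:L b6@16:L]
Beat 10 (L): throw ball4 h=7 -> lands@17:R; in-air after throw: [b5@11:R b1@12:L b2@13:R b3@14:L b6@16:L b4@17:R]
Beat 11 (R): throw ball5 h=4 -> lands@15:R; in-air after throw: [b1@12:L b2@13:R b3@14:L b5@15:R b6@16:L b4@17:R]
Beat 12 (L): throw ball1 h=6 -> lands@18:L; in-air after throw: [b2@13:R b3@14:L b5@15:R b6@16:L b4@17:R b1@18:L]
Beat 13 (R): throw ball2 h=6 -> lands@19:R; in-air after throw: [b3@14:L b5@15:R b6@16:L b4@17:R b1@18:L b2@19:R]
Beat 14 (L): throw ball3 h=6 -> lands@20:L; in-air after throw: [b5@15:R b6@16:L b4@17:R b1@18:L b2@19:R b3@20:L]
Beat 15 (R): throw ball5 h=7 -> lands@22:L; in-air after throw: [b6@16:L b4@17:R b1@18:L b2@19:R b3@20:L b5@22:L]
Beat 16 (L): throw ball6 h=7 -> lands@23:R; in-air after throw: [b4@17:R b1@18:L b2@19:R b3@20:L b5@22:L b6@23:R]
Ball 6: thrown@5 h=4 -> first land @9; rethrown@9 h=7 -> second land @16

Answer: 9 16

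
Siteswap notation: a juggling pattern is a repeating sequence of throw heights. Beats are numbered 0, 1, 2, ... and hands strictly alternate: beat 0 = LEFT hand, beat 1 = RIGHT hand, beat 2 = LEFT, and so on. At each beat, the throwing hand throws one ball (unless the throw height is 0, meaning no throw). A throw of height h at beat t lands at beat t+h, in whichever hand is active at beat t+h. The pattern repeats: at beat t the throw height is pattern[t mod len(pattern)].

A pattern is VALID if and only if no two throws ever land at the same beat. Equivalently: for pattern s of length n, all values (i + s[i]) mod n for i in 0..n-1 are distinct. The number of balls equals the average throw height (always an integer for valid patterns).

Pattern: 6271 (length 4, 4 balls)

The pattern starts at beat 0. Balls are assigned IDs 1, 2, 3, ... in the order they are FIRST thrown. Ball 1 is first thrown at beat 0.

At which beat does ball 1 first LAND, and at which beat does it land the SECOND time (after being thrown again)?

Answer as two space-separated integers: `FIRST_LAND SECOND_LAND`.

Answer: 6 13

Derivation:
Beat 0 (L): throw ball1 h=6 -> lands@6:L; in-air after throw: [b1@6:L]
Beat 1 (R): throw ball2 h=2 -> lands@3:R; in-air after throw: [b2@3:R b1@6:L]
Beat 2 (L): throw ball3 h=7 -> lands@9:R; in-air after throw: [b2@3:R b1@6:L b3@9:R]
Beat 3 (R): throw ball2 h=1 -> lands@4:L; in-air after throw: [b2@4:L b1@6:L b3@9:R]
Beat 4 (L): throw ball2 h=6 -> lands@10:L; in-air after throw: [b1@6:L b3@9:R b2@10:L]
Beat 5 (R): throw ball4 h=2 -> lands@7:R; in-air after throw: [b1@6:L b4@7:R b3@9:R b2@10:L]
Beat 6 (L): throw ball1 h=7 -> lands@13:R; in-air after throw: [b4@7:R b3@9:R b2@10:L b1@13:R]
Beat 7 (R): throw ball4 h=1 -> lands@8:L; in-air after throw: [b4@8:L b3@9:R b2@10:L b1@13:R]
Beat 8 (L): throw ball4 h=6 -> lands@14:L; in-air after throw: [b3@9:R b2@10:L b1@13:R b4@14:L]
Beat 9 (R): throw ball3 h=2 -> lands@11:R; in-air after throw: [b2@10:L b3@11:R b1@13:R b4@14:L]
Beat 10 (L): throw ball2 h=7 -> lands@17:R; in-air after throw: [b3@11:R b1@13:R b4@14:L b2@17:R]
Beat 11 (R): throw ball3 h=1 -> lands@12:L; in-air after throw: [b3@12:L b1@13:R b4@14:L b2@17:R]
Beat 12 (L): throw ball3 h=6 -> lands@18:L; in-air after throw: [b1@13:R b4@14:L b2@17:R b3@18:L]
Beat 13 (R): throw ball1 h=2 -> lands@15:R; in-air after throw: [b4@14:L b1@15:R b2@17:R b3@18:L]
Ball 1: thrown@0 h=6 -> first land @6; rethrown@6 h=7 -> second land @13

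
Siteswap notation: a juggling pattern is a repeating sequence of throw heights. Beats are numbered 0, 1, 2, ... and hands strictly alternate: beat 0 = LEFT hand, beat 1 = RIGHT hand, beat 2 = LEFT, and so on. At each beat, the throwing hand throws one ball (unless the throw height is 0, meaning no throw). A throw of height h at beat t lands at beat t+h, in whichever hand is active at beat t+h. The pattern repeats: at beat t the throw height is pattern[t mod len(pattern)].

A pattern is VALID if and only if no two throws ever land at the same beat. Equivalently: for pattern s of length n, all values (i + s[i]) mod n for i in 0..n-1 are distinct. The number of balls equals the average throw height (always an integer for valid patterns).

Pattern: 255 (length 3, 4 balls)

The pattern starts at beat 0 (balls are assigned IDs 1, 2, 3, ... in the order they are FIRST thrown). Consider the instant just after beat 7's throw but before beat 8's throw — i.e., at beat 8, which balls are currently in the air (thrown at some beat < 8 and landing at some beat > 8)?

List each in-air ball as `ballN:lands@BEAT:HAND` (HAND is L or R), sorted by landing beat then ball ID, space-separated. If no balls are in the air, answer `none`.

Answer: ball4:lands@9:R ball3:lands@10:L ball1:lands@12:L

Derivation:
Beat 0 (L): throw ball1 h=2 -> lands@2:L; in-air after throw: [b1@2:L]
Beat 1 (R): throw ball2 h=5 -> lands@6:L; in-air after throw: [b1@2:L b2@6:L]
Beat 2 (L): throw ball1 h=5 -> lands@7:R; in-air after throw: [b2@6:L b1@7:R]
Beat 3 (R): throw ball3 h=2 -> lands@5:R; in-air after throw: [b3@5:R b2@6:L b1@7:R]
Beat 4 (L): throw ball4 h=5 -> lands@9:R; in-air after throw: [b3@5:R b2@6:L b1@7:R b4@9:R]
Beat 5 (R): throw ball3 h=5 -> lands@10:L; in-air after throw: [b2@6:L b1@7:R b4@9:R b3@10:L]
Beat 6 (L): throw ball2 h=2 -> lands@8:L; in-air after throw: [b1@7:R b2@8:L b4@9:R b3@10:L]
Beat 7 (R): throw ball1 h=5 -> lands@12:L; in-air after throw: [b2@8:L b4@9:R b3@10:L b1@12:L]
Beat 8 (L): throw ball2 h=5 -> lands@13:R; in-air after throw: [b4@9:R b3@10:L b1@12:L b2@13:R]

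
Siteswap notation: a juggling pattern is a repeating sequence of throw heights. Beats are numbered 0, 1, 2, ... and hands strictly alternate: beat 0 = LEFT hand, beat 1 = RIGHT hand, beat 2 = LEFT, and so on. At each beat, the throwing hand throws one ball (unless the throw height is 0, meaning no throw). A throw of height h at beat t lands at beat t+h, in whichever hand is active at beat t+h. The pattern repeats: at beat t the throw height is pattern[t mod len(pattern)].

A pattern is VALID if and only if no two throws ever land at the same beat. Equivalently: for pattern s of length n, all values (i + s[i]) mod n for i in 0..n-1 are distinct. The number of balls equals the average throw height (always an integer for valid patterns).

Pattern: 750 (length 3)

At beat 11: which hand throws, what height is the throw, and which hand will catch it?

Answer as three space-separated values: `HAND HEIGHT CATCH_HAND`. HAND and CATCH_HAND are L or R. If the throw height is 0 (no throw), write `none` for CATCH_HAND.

Answer: R 0 none

Derivation:
Beat 11: 11 mod 2 = 1, so hand = R
Throw height = pattern[11 mod 3] = pattern[2] = 0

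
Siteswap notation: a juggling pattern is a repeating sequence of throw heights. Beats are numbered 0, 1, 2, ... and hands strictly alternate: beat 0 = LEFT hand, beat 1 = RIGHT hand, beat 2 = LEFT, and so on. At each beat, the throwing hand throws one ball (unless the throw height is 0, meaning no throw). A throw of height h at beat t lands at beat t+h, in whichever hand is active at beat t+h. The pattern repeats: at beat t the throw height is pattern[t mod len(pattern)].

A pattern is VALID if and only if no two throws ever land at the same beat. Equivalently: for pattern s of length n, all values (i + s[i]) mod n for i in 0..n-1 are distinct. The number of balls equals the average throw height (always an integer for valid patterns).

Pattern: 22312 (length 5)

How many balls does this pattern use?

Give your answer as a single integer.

Answer: 2

Derivation:
Pattern = [2, 2, 3, 1, 2], length n = 5
  position 0: throw height = 2, running sum = 2
  position 1: throw height = 2, running sum = 4
  position 2: throw height = 3, running sum = 7
  position 3: throw height = 1, running sum = 8
  position 4: throw height = 2, running sum = 10
Total sum = 10; balls = sum / n = 10 / 5 = 2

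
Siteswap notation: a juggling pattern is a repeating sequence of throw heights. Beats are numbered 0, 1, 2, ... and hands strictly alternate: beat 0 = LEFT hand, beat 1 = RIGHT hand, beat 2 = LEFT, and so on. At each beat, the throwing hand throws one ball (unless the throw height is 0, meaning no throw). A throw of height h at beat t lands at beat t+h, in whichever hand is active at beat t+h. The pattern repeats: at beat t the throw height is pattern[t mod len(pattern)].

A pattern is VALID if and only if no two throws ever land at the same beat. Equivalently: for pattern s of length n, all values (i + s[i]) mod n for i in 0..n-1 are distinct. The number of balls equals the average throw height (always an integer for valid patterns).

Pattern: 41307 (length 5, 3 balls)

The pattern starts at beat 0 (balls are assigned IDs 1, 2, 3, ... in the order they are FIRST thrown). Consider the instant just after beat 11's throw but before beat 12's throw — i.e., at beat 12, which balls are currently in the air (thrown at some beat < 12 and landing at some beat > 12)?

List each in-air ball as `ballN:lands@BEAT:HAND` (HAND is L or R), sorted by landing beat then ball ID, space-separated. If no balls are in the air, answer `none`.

Answer: ball3:lands@14:L ball2:lands@16:L

Derivation:
Beat 0 (L): throw ball1 h=4 -> lands@4:L; in-air after throw: [b1@4:L]
Beat 1 (R): throw ball2 h=1 -> lands@2:L; in-air after throw: [b2@2:L b1@4:L]
Beat 2 (L): throw ball2 h=3 -> lands@5:R; in-air after throw: [b1@4:L b2@5:R]
Beat 4 (L): throw ball1 h=7 -> lands@11:R; in-air after throw: [b2@5:R b1@11:R]
Beat 5 (R): throw ball2 h=4 -> lands@9:R; in-air after throw: [b2@9:R b1@11:R]
Beat 6 (L): throw ball3 h=1 -> lands@7:R; in-air after throw: [b3@7:R b2@9:R b1@11:R]
Beat 7 (R): throw ball3 h=3 -> lands@10:L; in-air after throw: [b2@9:R b3@10:L b1@11:R]
Beat 9 (R): throw ball2 h=7 -> lands@16:L; in-air after throw: [b3@10:L b1@11:R b2@16:L]
Beat 10 (L): throw ball3 h=4 -> lands@14:L; in-air after throw: [b1@11:R b3@14:L b2@16:L]
Beat 11 (R): throw ball1 h=1 -> lands@12:L; in-air after throw: [b1@12:L b3@14:L b2@16:L]
Beat 12 (L): throw ball1 h=3 -> lands@15:R; in-air after throw: [b3@14:L b1@15:R b2@16:L]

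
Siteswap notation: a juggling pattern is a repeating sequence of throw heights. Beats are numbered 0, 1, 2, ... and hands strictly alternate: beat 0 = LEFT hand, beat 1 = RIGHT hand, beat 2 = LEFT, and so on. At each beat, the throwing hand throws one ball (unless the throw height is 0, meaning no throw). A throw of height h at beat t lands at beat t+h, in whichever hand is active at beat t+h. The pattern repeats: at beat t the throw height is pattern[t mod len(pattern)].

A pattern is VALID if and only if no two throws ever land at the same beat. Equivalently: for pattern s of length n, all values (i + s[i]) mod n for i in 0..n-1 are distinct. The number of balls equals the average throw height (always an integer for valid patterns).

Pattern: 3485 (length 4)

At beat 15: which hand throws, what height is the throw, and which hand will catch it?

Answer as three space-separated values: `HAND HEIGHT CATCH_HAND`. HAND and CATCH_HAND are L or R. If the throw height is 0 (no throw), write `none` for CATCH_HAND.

Answer: R 5 L

Derivation:
Beat 15: 15 mod 2 = 1, so hand = R
Throw height = pattern[15 mod 4] = pattern[3] = 5
Lands at beat 15+5=20, 20 mod 2 = 0, so catch hand = L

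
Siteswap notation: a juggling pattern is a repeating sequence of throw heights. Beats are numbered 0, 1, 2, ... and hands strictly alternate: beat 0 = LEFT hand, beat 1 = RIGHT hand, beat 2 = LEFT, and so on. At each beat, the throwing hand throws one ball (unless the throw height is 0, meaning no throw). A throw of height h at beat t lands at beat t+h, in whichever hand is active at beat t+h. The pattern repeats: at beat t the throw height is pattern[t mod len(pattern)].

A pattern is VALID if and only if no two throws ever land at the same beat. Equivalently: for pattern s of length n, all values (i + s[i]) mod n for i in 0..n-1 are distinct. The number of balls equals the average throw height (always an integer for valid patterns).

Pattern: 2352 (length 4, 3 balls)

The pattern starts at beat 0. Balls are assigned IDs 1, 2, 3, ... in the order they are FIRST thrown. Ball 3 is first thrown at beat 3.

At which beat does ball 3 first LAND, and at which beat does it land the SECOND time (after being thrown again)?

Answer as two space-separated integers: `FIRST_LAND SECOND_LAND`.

Answer: 5 8

Derivation:
Beat 0 (L): throw ball1 h=2 -> lands@2:L; in-air after throw: [b1@2:L]
Beat 1 (R): throw ball2 h=3 -> lands@4:L; in-air after throw: [b1@2:L b2@4:L]
Beat 2 (L): throw ball1 h=5 -> lands@7:R; in-air after throw: [b2@4:L b1@7:R]
Beat 3 (R): throw ball3 h=2 -> lands@5:R; in-air after throw: [b2@4:L b3@5:R b1@7:R]
Beat 4 (L): throw ball2 h=2 -> lands@6:L; in-air after throw: [b3@5:R b2@6:L b1@7:R]
Beat 5 (R): throw ball3 h=3 -> lands@8:L; in-air after throw: [b2@6:L b1@7:R b3@8:L]
Beat 6 (L): throw ball2 h=5 -> lands@11:R; in-air after throw: [b1@7:R b3@8:L b2@11:R]
Beat 7 (R): throw ball1 h=2 -> lands@9:R; in-air after throw: [b3@8:L b1@9:R b2@11:R]
Beat 8 (L): throw ball3 h=2 -> lands@10:L; in-air after throw: [b1@9:R b3@10:L b2@11:R]
Ball 3: thrown@3 h=2 -> first land @5; rethrown@5 h=3 -> second land @8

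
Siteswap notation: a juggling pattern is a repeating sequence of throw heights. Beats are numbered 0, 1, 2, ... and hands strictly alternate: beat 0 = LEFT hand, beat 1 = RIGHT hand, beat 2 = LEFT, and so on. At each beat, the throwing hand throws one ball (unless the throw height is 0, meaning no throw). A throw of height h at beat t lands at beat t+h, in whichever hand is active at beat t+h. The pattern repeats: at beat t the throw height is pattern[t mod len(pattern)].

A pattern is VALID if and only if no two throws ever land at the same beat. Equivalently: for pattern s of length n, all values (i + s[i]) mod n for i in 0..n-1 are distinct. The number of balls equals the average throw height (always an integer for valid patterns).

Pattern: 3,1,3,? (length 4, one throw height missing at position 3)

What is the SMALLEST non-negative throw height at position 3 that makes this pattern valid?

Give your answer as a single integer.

i=0: (0 + 3) mod 4 = 3
i=1: (1 + 1) mod 4 = 2
i=2: (2 + 3) mod 4 = 1
i=3: s[i]=? (unknown)
Known residues: [1, 2, 3]; need a permutation of 0..3, so missing residue r = 0
Need (3 + s) mod 4 = 0; smallest s = (0 - 3) mod 4 = 1

Answer: 1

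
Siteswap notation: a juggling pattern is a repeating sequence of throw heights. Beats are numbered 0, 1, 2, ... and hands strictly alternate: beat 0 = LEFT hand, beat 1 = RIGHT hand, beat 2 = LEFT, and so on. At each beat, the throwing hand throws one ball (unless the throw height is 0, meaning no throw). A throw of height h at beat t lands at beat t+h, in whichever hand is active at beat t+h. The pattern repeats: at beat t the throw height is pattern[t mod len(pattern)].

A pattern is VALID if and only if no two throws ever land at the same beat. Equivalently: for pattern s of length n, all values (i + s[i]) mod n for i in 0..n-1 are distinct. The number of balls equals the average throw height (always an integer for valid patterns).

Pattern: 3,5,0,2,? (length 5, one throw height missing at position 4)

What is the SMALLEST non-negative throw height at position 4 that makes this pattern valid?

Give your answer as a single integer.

Answer: 0

Derivation:
i=0: (0 + 3) mod 5 = 3
i=1: (1 + 5) mod 5 = 1
i=2: (2 + 0) mod 5 = 2
i=3: (3 + 2) mod 5 = 0
i=4: s[i]=? (unknown)
Known residues: [0, 1, 2, 3]; need a permutation of 0..4, so missing residue r = 4
Need (4 + s) mod 5 = 4; smallest s = (4 - 4) mod 5 = 0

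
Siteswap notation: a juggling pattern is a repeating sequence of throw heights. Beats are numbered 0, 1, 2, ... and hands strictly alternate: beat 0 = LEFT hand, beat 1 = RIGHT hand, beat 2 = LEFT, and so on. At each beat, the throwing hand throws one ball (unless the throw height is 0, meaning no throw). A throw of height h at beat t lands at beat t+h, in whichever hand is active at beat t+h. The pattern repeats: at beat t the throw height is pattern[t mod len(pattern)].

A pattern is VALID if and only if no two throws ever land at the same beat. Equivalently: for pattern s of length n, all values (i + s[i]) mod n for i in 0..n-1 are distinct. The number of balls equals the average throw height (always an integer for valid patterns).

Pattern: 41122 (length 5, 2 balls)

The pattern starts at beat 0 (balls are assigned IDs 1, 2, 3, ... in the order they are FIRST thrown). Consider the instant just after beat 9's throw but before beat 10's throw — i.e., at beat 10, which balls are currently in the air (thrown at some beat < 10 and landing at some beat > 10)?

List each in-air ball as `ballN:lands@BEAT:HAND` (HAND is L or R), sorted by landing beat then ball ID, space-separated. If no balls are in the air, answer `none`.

Beat 0 (L): throw ball1 h=4 -> lands@4:L; in-air after throw: [b1@4:L]
Beat 1 (R): throw ball2 h=1 -> lands@2:L; in-air after throw: [b2@2:L b1@4:L]
Beat 2 (L): throw ball2 h=1 -> lands@3:R; in-air after throw: [b2@3:R b1@4:L]
Beat 3 (R): throw ball2 h=2 -> lands@5:R; in-air after throw: [b1@4:L b2@5:R]
Beat 4 (L): throw ball1 h=2 -> lands@6:L; in-air after throw: [b2@5:R b1@6:L]
Beat 5 (R): throw ball2 h=4 -> lands@9:R; in-air after throw: [b1@6:L b2@9:R]
Beat 6 (L): throw ball1 h=1 -> lands@7:R; in-air after throw: [b1@7:R b2@9:R]
Beat 7 (R): throw ball1 h=1 -> lands@8:L; in-air after throw: [b1@8:L b2@9:R]
Beat 8 (L): throw ball1 h=2 -> lands@10:L; in-air after throw: [b2@9:R b1@10:L]
Beat 9 (R): throw ball2 h=2 -> lands@11:R; in-air after throw: [b1@10:L b2@11:R]
Beat 10 (L): throw ball1 h=4 -> lands@14:L; in-air after throw: [b2@11:R b1@14:L]

Answer: ball2:lands@11:R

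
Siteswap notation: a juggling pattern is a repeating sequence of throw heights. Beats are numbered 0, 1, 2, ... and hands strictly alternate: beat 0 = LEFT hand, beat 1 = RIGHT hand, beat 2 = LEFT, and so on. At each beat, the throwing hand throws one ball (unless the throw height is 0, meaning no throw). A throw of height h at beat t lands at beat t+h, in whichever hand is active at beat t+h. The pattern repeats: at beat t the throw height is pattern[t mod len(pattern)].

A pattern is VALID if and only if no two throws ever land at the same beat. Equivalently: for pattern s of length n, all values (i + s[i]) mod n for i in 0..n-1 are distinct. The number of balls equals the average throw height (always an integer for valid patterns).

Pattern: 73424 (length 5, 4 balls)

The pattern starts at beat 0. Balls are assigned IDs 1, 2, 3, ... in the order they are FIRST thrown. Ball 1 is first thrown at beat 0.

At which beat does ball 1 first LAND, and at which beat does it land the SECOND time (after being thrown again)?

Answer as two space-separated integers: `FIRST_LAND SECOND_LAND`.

Answer: 7 11

Derivation:
Beat 0 (L): throw ball1 h=7 -> lands@7:R; in-air after throw: [b1@7:R]
Beat 1 (R): throw ball2 h=3 -> lands@4:L; in-air after throw: [b2@4:L b1@7:R]
Beat 2 (L): throw ball3 h=4 -> lands@6:L; in-air after throw: [b2@4:L b3@6:L b1@7:R]
Beat 3 (R): throw ball4 h=2 -> lands@5:R; in-air after throw: [b2@4:L b4@5:R b3@6:L b1@7:R]
Beat 4 (L): throw ball2 h=4 -> lands@8:L; in-air after throw: [b4@5:R b3@6:L b1@7:R b2@8:L]
Beat 5 (R): throw ball4 h=7 -> lands@12:L; in-air after throw: [b3@6:L b1@7:R b2@8:L b4@12:L]
Beat 6 (L): throw ball3 h=3 -> lands@9:R; in-air after throw: [b1@7:R b2@8:L b3@9:R b4@12:L]
Beat 7 (R): throw ball1 h=4 -> lands@11:R; in-air after throw: [b2@8:L b3@9:R b1@11:R b4@12:L]
Beat 8 (L): throw ball2 h=2 -> lands@10:L; in-air after throw: [b3@9:R b2@10:L b1@11:R b4@12:L]
Beat 9 (R): throw ball3 h=4 -> lands@13:R; in-air after throw: [b2@10:L b1@11:R b4@12:L b3@13:R]
Beat 10 (L): throw ball2 h=7 -> lands@17:R; in-air after throw: [b1@11:R b4@12:L b3@13:R b2@17:R]
Beat 11 (R): throw ball1 h=3 -> lands@14:L; in-air after throw: [b4@12:L b3@13:R b1@14:L b2@17:R]
Ball 1: thrown@0 h=7 -> first land @7; rethrown@7 h=4 -> second land @11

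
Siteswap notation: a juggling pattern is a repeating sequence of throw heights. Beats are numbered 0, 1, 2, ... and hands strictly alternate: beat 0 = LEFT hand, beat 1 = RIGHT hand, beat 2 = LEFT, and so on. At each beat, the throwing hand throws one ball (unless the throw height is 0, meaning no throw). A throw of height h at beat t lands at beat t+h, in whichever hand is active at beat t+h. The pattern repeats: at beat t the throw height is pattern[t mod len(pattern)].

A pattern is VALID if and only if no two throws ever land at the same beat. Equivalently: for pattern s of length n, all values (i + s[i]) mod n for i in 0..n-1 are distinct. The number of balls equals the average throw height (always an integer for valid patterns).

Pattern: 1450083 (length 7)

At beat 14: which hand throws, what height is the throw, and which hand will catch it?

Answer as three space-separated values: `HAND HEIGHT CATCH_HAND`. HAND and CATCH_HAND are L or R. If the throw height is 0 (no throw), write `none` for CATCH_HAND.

Beat 14: 14 mod 2 = 0, so hand = L
Throw height = pattern[14 mod 7] = pattern[0] = 1
Lands at beat 14+1=15, 15 mod 2 = 1, so catch hand = R

Answer: L 1 R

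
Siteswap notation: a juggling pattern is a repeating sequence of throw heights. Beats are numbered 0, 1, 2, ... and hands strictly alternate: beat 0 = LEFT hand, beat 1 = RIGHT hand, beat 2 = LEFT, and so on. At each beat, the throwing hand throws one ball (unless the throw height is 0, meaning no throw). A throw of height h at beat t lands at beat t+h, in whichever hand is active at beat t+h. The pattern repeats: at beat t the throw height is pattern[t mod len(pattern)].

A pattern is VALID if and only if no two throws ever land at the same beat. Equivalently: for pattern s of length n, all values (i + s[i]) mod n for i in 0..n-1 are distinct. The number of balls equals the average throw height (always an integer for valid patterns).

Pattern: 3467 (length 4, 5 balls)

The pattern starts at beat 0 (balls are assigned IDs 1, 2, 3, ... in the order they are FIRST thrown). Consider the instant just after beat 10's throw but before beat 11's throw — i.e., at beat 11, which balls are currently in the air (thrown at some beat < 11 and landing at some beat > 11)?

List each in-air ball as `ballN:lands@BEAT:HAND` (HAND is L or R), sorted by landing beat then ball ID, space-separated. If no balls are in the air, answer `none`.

Beat 0 (L): throw ball1 h=3 -> lands@3:R; in-air after throw: [b1@3:R]
Beat 1 (R): throw ball2 h=4 -> lands@5:R; in-air after throw: [b1@3:R b2@5:R]
Beat 2 (L): throw ball3 h=6 -> lands@8:L; in-air after throw: [b1@3:R b2@5:R b3@8:L]
Beat 3 (R): throw ball1 h=7 -> lands@10:L; in-air after throw: [b2@5:R b3@8:L b1@10:L]
Beat 4 (L): throw ball4 h=3 -> lands@7:R; in-air after throw: [b2@5:R b4@7:R b3@8:L b1@10:L]
Beat 5 (R): throw ball2 h=4 -> lands@9:R; in-air after throw: [b4@7:R b3@8:L b2@9:R b1@10:L]
Beat 6 (L): throw ball5 h=6 -> lands@12:L; in-air after throw: [b4@7:R b3@8:L b2@9:R b1@10:L b5@12:L]
Beat 7 (R): throw ball4 h=7 -> lands@14:L; in-air after throw: [b3@8:L b2@9:R b1@10:L b5@12:L b4@14:L]
Beat 8 (L): throw ball3 h=3 -> lands@11:R; in-air after throw: [b2@9:R b1@10:L b3@11:R b5@12:L b4@14:L]
Beat 9 (R): throw ball2 h=4 -> lands@13:R; in-air after throw: [b1@10:L b3@11:R b5@12:L b2@13:R b4@14:L]
Beat 10 (L): throw ball1 h=6 -> lands@16:L; in-air after throw: [b3@11:R b5@12:L b2@13:R b4@14:L b1@16:L]
Beat 11 (R): throw ball3 h=7 -> lands@18:L; in-air after throw: [b5@12:L b2@13:R b4@14:L b1@16:L b3@18:L]

Answer: ball5:lands@12:L ball2:lands@13:R ball4:lands@14:L ball1:lands@16:L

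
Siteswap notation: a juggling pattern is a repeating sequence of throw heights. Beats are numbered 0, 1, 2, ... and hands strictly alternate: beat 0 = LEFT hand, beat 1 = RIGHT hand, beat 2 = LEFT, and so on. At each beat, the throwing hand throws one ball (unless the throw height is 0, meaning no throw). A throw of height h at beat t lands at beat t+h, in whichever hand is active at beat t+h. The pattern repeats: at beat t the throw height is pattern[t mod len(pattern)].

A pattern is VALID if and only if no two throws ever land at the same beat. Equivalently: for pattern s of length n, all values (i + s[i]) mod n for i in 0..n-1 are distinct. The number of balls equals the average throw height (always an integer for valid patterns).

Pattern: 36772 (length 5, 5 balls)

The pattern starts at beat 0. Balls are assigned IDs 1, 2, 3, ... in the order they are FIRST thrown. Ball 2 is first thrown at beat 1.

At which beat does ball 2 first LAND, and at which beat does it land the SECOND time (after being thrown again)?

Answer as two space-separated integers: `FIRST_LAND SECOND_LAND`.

Answer: 7 14

Derivation:
Beat 0 (L): throw ball1 h=3 -> lands@3:R; in-air after throw: [b1@3:R]
Beat 1 (R): throw ball2 h=6 -> lands@7:R; in-air after throw: [b1@3:R b2@7:R]
Beat 2 (L): throw ball3 h=7 -> lands@9:R; in-air after throw: [b1@3:R b2@7:R b3@9:R]
Beat 3 (R): throw ball1 h=7 -> lands@10:L; in-air after throw: [b2@7:R b3@9:R b1@10:L]
Beat 4 (L): throw ball4 h=2 -> lands@6:L; in-air after throw: [b4@6:L b2@7:R b3@9:R b1@10:L]
Beat 5 (R): throw ball5 h=3 -> lands@8:L; in-air after throw: [b4@6:L b2@7:R b5@8:L b3@9:R b1@10:L]
Beat 6 (L): throw ball4 h=6 -> lands@12:L; in-air after throw: [b2@7:R b5@8:L b3@9:R b1@10:L b4@12:L]
Beat 7 (R): throw ball2 h=7 -> lands@14:L; in-air after throw: [b5@8:L b3@9:R b1@10:L b4@12:L b2@14:L]
Beat 8 (L): throw ball5 h=7 -> lands@15:R; in-air after throw: [b3@9:R b1@10:L b4@12:L b2@14:L b5@15:R]
Beat 9 (R): throw ball3 h=2 -> lands@11:R; in-air after throw: [b1@10:L b3@11:R b4@12:L b2@14:L b5@15:R]
Beat 10 (L): throw ball1 h=3 -> lands@13:R; in-air after throw: [b3@11:R b4@12:L b1@13:R b2@14:L b5@15:R]
Beat 11 (R): throw ball3 h=6 -> lands@17:R; in-air after throw: [b4@12:L b1@13:R b2@14:L b5@15:R b3@17:R]
Beat 12 (L): throw ball4 h=7 -> lands@19:R; in-air after throw: [b1@13:R b2@14:L b5@15:R b3@17:R b4@19:R]
Beat 13 (R): throw ball1 h=7 -> lands@20:L; in-air after throw: [b2@14:L b5@15:R b3@17:R b4@19:R b1@20:L]
Ball 2: thrown@1 h=6 -> first land @7; rethrown@7 h=7 -> second land @14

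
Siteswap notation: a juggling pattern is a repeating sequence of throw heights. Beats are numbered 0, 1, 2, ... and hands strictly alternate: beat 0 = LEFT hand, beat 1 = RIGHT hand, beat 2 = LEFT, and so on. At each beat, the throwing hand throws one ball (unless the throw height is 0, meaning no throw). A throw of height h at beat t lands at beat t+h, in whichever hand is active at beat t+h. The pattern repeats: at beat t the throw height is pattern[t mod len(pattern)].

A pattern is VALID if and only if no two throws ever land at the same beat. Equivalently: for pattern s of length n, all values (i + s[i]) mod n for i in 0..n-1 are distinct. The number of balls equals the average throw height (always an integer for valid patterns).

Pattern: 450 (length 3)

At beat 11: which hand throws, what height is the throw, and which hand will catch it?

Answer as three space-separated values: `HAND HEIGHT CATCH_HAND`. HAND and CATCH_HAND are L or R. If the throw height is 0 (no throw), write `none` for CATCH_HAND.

Answer: R 0 none

Derivation:
Beat 11: 11 mod 2 = 1, so hand = R
Throw height = pattern[11 mod 3] = pattern[2] = 0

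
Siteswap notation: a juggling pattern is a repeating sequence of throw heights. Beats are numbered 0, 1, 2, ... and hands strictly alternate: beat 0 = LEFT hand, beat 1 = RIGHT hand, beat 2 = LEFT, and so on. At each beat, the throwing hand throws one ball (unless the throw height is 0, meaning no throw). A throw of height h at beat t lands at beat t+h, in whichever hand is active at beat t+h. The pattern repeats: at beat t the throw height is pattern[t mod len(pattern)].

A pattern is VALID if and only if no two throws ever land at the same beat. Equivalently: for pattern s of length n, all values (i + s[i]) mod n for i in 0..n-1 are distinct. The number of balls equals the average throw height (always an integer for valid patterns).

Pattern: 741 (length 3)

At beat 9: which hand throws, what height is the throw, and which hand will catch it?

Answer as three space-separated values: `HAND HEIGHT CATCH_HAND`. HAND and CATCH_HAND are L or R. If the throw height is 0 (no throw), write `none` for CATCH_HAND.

Answer: R 7 L

Derivation:
Beat 9: 9 mod 2 = 1, so hand = R
Throw height = pattern[9 mod 3] = pattern[0] = 7
Lands at beat 9+7=16, 16 mod 2 = 0, so catch hand = L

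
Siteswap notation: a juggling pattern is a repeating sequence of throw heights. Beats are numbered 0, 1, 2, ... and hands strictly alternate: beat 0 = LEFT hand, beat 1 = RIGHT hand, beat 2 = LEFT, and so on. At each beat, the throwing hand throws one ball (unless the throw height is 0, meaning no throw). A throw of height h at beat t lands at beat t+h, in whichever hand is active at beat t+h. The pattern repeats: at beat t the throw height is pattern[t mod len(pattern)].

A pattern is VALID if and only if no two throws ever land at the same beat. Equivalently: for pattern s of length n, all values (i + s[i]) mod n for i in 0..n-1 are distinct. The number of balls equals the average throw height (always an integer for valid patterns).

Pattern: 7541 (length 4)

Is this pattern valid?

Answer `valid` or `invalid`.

Answer: invalid

Derivation:
i=0: (i + s[i]) mod n = (0 + 7) mod 4 = 3
i=1: (i + s[i]) mod n = (1 + 5) mod 4 = 2
i=2: (i + s[i]) mod n = (2 + 4) mod 4 = 2
i=3: (i + s[i]) mod n = (3 + 1) mod 4 = 0
Residues: [3, 2, 2, 0], distinct: False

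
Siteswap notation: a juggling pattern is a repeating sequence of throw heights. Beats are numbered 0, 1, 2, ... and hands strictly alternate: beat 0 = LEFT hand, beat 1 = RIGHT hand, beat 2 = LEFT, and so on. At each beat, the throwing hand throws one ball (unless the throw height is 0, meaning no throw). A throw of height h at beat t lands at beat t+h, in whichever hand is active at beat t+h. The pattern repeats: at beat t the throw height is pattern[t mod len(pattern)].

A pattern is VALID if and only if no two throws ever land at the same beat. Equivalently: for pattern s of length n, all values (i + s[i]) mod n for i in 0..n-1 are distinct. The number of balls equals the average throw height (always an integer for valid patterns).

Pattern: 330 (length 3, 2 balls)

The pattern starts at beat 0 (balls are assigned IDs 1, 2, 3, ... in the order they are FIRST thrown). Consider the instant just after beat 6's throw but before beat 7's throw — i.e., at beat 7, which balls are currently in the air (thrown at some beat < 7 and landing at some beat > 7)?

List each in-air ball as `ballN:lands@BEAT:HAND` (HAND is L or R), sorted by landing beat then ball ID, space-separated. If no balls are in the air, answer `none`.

Answer: ball1:lands@9:R

Derivation:
Beat 0 (L): throw ball1 h=3 -> lands@3:R; in-air after throw: [b1@3:R]
Beat 1 (R): throw ball2 h=3 -> lands@4:L; in-air after throw: [b1@3:R b2@4:L]
Beat 3 (R): throw ball1 h=3 -> lands@6:L; in-air after throw: [b2@4:L b1@6:L]
Beat 4 (L): throw ball2 h=3 -> lands@7:R; in-air after throw: [b1@6:L b2@7:R]
Beat 6 (L): throw ball1 h=3 -> lands@9:R; in-air after throw: [b2@7:R b1@9:R]
Beat 7 (R): throw ball2 h=3 -> lands@10:L; in-air after throw: [b1@9:R b2@10:L]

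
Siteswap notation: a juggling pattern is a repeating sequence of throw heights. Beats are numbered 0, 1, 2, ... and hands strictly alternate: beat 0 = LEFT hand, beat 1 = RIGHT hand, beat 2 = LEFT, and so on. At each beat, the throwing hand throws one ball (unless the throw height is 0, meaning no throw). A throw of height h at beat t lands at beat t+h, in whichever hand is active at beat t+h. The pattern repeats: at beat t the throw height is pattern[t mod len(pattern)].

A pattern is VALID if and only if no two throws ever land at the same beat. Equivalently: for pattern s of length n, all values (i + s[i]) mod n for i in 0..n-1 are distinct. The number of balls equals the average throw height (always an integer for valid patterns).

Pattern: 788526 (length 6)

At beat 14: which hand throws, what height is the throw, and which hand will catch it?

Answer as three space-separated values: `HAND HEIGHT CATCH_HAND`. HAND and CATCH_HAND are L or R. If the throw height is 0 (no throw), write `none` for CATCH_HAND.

Answer: L 8 L

Derivation:
Beat 14: 14 mod 2 = 0, so hand = L
Throw height = pattern[14 mod 6] = pattern[2] = 8
Lands at beat 14+8=22, 22 mod 2 = 0, so catch hand = L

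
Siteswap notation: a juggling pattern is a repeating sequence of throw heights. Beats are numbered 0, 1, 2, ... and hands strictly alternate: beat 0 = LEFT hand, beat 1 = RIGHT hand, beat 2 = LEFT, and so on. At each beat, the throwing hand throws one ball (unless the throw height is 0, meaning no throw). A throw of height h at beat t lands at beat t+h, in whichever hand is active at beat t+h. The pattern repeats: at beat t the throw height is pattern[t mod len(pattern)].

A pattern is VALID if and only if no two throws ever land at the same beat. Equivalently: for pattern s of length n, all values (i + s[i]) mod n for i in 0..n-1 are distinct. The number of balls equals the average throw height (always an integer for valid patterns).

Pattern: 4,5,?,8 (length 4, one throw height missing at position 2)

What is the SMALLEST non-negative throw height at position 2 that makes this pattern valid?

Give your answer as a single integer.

i=0: (0 + 4) mod 4 = 0
i=1: (1 + 5) mod 4 = 2
i=2: s[i]=? (unknown)
i=3: (3 + 8) mod 4 = 3
Known residues: [0, 2, 3]; need a permutation of 0..3, so missing residue r = 1
Need (2 + s) mod 4 = 1; smallest s = (1 - 2) mod 4 = 3

Answer: 3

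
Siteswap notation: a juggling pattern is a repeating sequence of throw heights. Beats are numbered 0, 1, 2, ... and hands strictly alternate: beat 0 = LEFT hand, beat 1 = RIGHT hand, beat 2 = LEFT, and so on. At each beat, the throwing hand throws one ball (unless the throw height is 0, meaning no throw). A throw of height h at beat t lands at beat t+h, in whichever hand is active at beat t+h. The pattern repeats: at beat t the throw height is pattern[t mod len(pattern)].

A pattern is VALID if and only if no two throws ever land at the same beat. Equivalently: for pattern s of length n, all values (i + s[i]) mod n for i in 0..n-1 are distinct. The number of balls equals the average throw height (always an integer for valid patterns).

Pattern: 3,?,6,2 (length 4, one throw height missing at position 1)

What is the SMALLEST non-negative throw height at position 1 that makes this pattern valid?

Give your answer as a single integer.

i=0: (0 + 3) mod 4 = 3
i=1: s[i]=? (unknown)
i=2: (2 + 6) mod 4 = 0
i=3: (3 + 2) mod 4 = 1
Known residues: [0, 1, 3]; need a permutation of 0..3, so missing residue r = 2
Need (1 + s) mod 4 = 2; smallest s = (2 - 1) mod 4 = 1

Answer: 1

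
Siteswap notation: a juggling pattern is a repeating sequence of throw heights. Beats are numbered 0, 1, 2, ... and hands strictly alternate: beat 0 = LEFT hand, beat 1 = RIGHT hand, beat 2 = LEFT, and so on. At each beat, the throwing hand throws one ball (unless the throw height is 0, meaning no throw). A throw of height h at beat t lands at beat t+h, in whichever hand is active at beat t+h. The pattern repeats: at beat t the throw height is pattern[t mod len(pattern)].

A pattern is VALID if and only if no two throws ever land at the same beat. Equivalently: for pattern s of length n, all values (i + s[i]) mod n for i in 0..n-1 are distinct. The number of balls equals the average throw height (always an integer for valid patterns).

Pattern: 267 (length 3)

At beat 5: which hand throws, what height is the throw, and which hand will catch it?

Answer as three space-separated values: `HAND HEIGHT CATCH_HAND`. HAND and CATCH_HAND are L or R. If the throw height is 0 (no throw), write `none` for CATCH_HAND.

Beat 5: 5 mod 2 = 1, so hand = R
Throw height = pattern[5 mod 3] = pattern[2] = 7
Lands at beat 5+7=12, 12 mod 2 = 0, so catch hand = L

Answer: R 7 L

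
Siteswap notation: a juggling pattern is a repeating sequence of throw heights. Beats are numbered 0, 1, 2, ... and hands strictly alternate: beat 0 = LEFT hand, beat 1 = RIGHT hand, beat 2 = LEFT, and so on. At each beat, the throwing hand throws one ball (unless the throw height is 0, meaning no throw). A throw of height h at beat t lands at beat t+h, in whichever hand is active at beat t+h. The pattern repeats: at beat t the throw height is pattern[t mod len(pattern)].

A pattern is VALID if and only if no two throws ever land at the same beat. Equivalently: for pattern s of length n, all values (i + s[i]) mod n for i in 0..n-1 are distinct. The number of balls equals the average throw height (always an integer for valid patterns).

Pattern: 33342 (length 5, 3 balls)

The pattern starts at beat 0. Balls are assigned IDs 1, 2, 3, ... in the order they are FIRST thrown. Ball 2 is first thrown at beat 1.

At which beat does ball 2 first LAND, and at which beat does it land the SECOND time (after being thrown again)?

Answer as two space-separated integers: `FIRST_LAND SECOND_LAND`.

Answer: 4 6

Derivation:
Beat 0 (L): throw ball1 h=3 -> lands@3:R; in-air after throw: [b1@3:R]
Beat 1 (R): throw ball2 h=3 -> lands@4:L; in-air after throw: [b1@3:R b2@4:L]
Beat 2 (L): throw ball3 h=3 -> lands@5:R; in-air after throw: [b1@3:R b2@4:L b3@5:R]
Beat 3 (R): throw ball1 h=4 -> lands@7:R; in-air after throw: [b2@4:L b3@5:R b1@7:R]
Beat 4 (L): throw ball2 h=2 -> lands@6:L; in-air after throw: [b3@5:R b2@6:L b1@7:R]
Beat 5 (R): throw ball3 h=3 -> lands@8:L; in-air after throw: [b2@6:L b1@7:R b3@8:L]
Beat 6 (L): throw ball2 h=3 -> lands@9:R; in-air after throw: [b1@7:R b3@8:L b2@9:R]
Ball 2: thrown@1 h=3 -> first land @4; rethrown@4 h=2 -> second land @6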